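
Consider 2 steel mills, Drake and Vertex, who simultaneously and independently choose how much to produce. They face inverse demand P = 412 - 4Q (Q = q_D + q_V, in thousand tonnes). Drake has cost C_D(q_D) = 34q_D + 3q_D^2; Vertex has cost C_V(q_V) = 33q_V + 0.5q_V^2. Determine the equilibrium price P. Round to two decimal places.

205.45

Drake's profit: π_D = (412 - 4Q)q_D - (34q_D + 3q_D²). Setting ∂π_D/∂q_D = 0: 378 - 14q_D - 4(q_V) = 0.
Vertex's profit: π_V = (412 - 4Q)q_V - (33q_V + (1/2)q_V²). Setting ∂π_V/∂q_V = 0: 379 - 9q_V - 4(q_D) = 0.
Rearranging gives the reaction functions q_D = (378 - 4q_V)/14 and q_V = (379 - 4q_D)/9.
Substituting one into the other gives q_D = 943/55 and q_V = 1897/55.
Total output Q = 568/11, so price P = 412 - 4·(568/11) = 205.4545.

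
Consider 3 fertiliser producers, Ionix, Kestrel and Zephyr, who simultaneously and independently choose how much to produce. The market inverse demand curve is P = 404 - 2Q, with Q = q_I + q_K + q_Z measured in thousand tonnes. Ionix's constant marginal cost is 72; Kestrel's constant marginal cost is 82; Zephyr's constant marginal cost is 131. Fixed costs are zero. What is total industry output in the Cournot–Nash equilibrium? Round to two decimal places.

Ionix's profit: π_I = (404 - 2Q)q_I - (72q_I). Setting ∂π_I/∂q_I = 0: 332 - 4q_I - 2(q_K + q_Z) = 0.
Kestrel's first-order condition: 322 - 4q_K - 2(q_I + q_Z) = 0.
Zephyr's first-order condition: 273 - 4q_Z - 2(q_I + q_K) = 0.
Summing all 3 equations gives 927 − 8Q = 0, hence Q = 927/8.
Back-substituting: q_I = (332 − 927/4)/2 = 401/8, q_K = (322 − 927/4)/2 = 361/8, q_Z = (273 − 927/4)/2 = 165/8.
Total output Q = 401/8 + 361/8 + 165/8 = 927/8.

115.88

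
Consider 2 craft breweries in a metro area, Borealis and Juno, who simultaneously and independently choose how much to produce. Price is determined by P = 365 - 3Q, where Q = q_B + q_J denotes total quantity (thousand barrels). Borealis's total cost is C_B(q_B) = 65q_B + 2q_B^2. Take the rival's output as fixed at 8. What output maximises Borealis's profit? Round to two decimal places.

27.60

With the rival's output fixed at 8, Borealis's profit is π_B = (365 - 3·8 - 3q_B)q_B - (65q_B + 2q_B²) = (341 - 3q_B)q_B - (65q_B + 2q_B²).
∂π_B/∂q_B = 276 - 10q_B = 0, so q_B = 138/5.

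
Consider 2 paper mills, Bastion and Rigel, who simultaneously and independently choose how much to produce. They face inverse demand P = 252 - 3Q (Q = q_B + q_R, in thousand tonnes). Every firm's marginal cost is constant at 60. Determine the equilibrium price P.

124

Each firm earns π_i = (252 - 3Q)q_i - 60q_i.
First-order condition (treating rivals' output as given): 192 - 6q_i - 3q_j = 0.
With identical firms every q_j equals q_i, so q_j = q_i and 192 = 9q_i, giving q_i = 64/3.
Total output Q = 128/3, so price P = 252 - 3·(128/3) = 124.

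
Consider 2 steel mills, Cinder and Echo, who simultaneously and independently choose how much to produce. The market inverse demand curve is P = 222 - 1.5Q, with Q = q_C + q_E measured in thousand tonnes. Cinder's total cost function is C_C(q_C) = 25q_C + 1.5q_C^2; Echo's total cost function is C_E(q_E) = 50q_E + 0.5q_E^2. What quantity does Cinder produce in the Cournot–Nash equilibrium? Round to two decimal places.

Cinder's profit: π_C = (222 - 1.5Q)q_C - (25q_C + (3/2)q_C²). Setting ∂π_C/∂q_C = 0: 197 - 6q_C - (3/2)(q_E) = 0.
Echo's profit: π_E = (222 - 1.5Q)q_E - (50q_E + (1/2)q_E²). Setting ∂π_E/∂q_E = 0: 172 - 4q_E - (3/2)(q_C) = 0.
Best responses: q_C = (197 - (3/2)q_E)/6, q_E = (172 - (3/2)q_C)/4.
Solving the pair: q_C = 24.3678, q_E = 982/29.

24.37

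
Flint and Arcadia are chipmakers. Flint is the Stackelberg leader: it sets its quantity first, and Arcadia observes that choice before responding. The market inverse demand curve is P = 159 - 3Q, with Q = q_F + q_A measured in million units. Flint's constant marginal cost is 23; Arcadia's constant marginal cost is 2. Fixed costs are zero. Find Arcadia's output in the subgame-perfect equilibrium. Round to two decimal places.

16.58

The follower Arcadia best-responds to any q_F: π_A = (159 - 3Q)q_A - 2q_A.
Follower FOC: 157 - 3q_F - 6q_A = 0, so q_A(q_F) = (157 - 3q_F)/6.
The leader anticipates this reaction. Substituting into P = 159 - 3Q gives P = 161/2 - (3/2)q_F, so π_F = (161/2 - (3/2)q_F)q_F - 23q_F.
Maximising: ∂π_F/∂q_F = 115/2 - 3q_F = 0, giving q_F = 115/6.
Then q_A = (157 - 3·(115/6))/6 = 199/12.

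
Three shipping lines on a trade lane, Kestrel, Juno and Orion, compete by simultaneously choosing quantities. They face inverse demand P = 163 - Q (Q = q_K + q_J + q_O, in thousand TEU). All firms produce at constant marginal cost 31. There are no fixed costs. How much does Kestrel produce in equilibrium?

33

Each firm earns π_i = (163 - Q)q_i - 31q_i.
First-order condition (treating rivals' output as given): 132 - 2q_i - Σ_{j≠i} q_j = 0.
With identical firms every q_j equals q_i, so Σ_{j≠i} q_j = 2q_i and 132 = 4q_i, giving q_i = 33.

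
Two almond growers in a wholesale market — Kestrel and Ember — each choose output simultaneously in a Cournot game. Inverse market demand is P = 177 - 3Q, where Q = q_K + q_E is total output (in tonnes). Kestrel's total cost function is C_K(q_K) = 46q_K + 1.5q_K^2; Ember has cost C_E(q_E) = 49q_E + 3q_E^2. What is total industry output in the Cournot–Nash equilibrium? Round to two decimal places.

Kestrel's profit: π_K = (177 - 3Q)q_K - (46q_K + (3/2)q_K²). Setting ∂π_K/∂q_K = 0: 131 - 9q_K - 3(q_E) = 0.
Ember's first-order condition: 128 - 12q_E - 3(q_K) = 0.
Best responses: q_K = (131 - 3q_E)/9, q_E = (128 - 3q_K)/12.
Solving the pair: q_K = 12, q_E = 23/3.
Total output Q = 12 + 23/3 = 59/3.

19.67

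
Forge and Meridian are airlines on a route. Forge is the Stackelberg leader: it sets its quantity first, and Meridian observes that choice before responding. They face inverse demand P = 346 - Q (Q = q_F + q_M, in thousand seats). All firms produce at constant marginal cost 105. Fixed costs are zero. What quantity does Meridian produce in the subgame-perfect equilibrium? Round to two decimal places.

Solve by backward induction. Given q_F, the follower Meridian maximises π_M = (346 - q_F - q_M)q_M - 105q_M.
Setting the follower's marginal profit to zero, 241 - q_F - 2q_M = 0, i.e. q_M = (241 - q_F)/2.
The leader anticipates this reaction. Substituting into P = 346 - Q gives P = 451/2 - (1/2)q_F, so π_F = (451/2 - (1/2)q_F)q_F - 105q_F.
Maximising: ∂π_F/∂q_F = 241/2 - q_F = 0, giving q_F = 241/2.
Then q_M = (241 - 241/2)/2 = 241/4.

60.25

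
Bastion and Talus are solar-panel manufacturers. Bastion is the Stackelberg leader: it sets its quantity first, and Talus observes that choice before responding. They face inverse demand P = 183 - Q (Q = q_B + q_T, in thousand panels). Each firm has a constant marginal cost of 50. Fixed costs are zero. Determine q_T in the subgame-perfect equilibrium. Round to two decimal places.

The follower Talus best-responds to any q_B: π_T = (183 - Q)q_T - 50q_T.
∂π_T/∂q_T = 133 - q_B - 2q_T = 0 gives the reaction function q_T = (133 - q_B)/2.
The leader anticipates this reaction. Substituting into P = 183 - Q gives P = 233/2 - (1/2)q_B, so π_B = (233/2 - (1/2)q_B)q_B - 50q_B.
The leader's first-order condition 133/2 - q_B = 0 yields q_B = 133/2.
Then q_T = (133 - 133/2)/2 = 133/4.

33.25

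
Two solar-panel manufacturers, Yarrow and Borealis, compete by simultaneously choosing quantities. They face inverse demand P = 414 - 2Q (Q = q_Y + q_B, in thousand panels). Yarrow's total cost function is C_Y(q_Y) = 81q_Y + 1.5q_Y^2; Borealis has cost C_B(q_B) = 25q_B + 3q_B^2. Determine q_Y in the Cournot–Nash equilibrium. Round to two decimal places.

38.67

Yarrow's profit: π_Y = (414 - 2Q)q_Y - (81q_Y + (3/2)q_Y²). Setting ∂π_Y/∂q_Y = 0: 333 - 7q_Y - 2(q_B) = 0.
Borealis's first-order condition: 389 - 10q_B - 2(q_Y) = 0.
Rearranging gives the reaction functions q_Y = (333 - 2q_B)/7 and q_B = (389 - 2q_Y)/10.
Solving the pair: q_Y = 116/3, q_B = 187/6.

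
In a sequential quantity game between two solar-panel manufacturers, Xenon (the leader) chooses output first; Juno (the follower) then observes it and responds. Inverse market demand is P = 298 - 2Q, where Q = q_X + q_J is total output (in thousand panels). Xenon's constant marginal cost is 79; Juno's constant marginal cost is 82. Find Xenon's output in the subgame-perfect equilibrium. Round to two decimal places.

The follower Juno best-responds to any q_X: π_J = (298 - 2Q)q_J - 82q_J.
Follower FOC: 216 - 2q_X - 4q_J = 0, so q_J(q_X) = (216 - 2q_X)/4.
The leader anticipates this reaction. Substituting into P = 298 - 2Q gives P = 190 - q_X, so π_X = (190 - q_X)q_X - 79q_X.
The leader's first-order condition 111 - 2q_X = 0 yields q_X = 111/2.
Then q_J = (216 - 2·(111/2))/4 = 105/4.

55.50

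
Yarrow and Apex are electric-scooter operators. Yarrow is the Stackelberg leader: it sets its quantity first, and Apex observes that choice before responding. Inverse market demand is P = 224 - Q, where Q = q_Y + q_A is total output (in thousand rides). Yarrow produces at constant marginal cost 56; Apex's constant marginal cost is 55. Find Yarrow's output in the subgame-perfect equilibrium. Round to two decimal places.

The follower Apex best-responds to any q_Y: π_A = (224 - Q)q_A - 55q_A.
∂π_A/∂q_A = 169 - q_Y - 2q_A = 0 gives the reaction function q_A = (169 - q_Y)/2.
The leader anticipates this reaction. Substituting into P = 224 - Q gives P = 279/2 - (1/2)q_Y, so π_Y = (279/2 - (1/2)q_Y)q_Y - 56q_Y.
The leader's first-order condition 167/2 - q_Y = 0 yields q_Y = 167/2.
Then q_A = (169 - 167/2)/2 = 171/4.

83.50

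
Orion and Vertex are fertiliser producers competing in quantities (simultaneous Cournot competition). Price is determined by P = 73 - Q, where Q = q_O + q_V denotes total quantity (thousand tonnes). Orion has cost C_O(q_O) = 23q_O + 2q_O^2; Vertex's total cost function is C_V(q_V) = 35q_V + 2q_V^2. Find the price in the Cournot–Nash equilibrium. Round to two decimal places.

60.43

Orion's profit: π_O = (73 - Q)q_O - (23q_O + 2q_O²). Setting ∂π_O/∂q_O = 0: 50 - 6q_O - (q_V) = 0.
Vertex's profit: π_V = (73 - Q)q_V - (35q_V + 2q_V²). Setting ∂π_V/∂q_V = 0: 38 - 6q_V - (q_O) = 0.
Best responses: q_O = (50 - q_V)/6, q_V = (38 - q_O)/6.
Solving the pair: q_O = 262/35, q_V = 178/35.
Total output Q = 88/7, so price P = 73 - 88/7 = 423/7.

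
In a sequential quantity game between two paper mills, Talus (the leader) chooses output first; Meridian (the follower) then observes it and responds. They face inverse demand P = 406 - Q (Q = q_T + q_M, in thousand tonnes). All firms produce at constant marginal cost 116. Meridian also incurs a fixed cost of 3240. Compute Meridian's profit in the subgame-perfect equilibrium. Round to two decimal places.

Solve by backward induction. Given q_T, the follower Meridian maximises π_M = (406 - q_T - q_M)q_M - 116q_M.
∂π_M/∂q_M = 290 - q_T - 2q_M = 0 gives the reaction function q_M = (290 - q_T)/2.
Talus substitutes q_M(q_T) into its own profit: π_T = q_T(406 - q_T - (290 - q_T)/2) - 116q_T = (261 - (1/2)q_T)q_T - 116q_T.
Maximising: ∂π_T/∂q_T = 145 - q_T = 0, giving q_T = 145.
Then q_M = (290 - 145)/2 = 145/2.
Price P = 406 - 435/2 = 377/2.
Meridian's profit: (377/2 - 116)·(145/2) - 3240 = 2016.2500.

2016.25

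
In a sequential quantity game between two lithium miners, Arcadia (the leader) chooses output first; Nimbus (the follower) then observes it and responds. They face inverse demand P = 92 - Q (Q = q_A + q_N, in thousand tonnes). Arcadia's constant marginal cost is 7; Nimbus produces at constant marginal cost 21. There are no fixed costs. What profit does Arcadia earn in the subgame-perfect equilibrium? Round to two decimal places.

1225.13

Solve by backward induction. Given q_A, the follower Nimbus maximises π_N = (92 - q_A - q_N)q_N - 21q_N.
∂π_N/∂q_N = 71 - q_A - 2q_N = 0 gives the reaction function q_N = (71 - q_A)/2.
The leader anticipates this reaction. Substituting into P = 92 - Q gives P = 113/2 - (1/2)q_A, so π_A = (113/2 - (1/2)q_A)q_A - 7q_A.
Leader FOC: 99/2 - q_A = 0, so q_A = 99/2.
Then q_N = (71 - 99/2)/2 = 43/4.
Price P = 92 - 241/4 = 127/4.
Arcadia's profit: (127/4 - 7)·(99/2) = 1225.1250.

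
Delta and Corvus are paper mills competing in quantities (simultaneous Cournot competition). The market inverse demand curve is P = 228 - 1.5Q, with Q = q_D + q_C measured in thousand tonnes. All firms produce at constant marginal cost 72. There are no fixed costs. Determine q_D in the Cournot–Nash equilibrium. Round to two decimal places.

Each firm earns π_i = (228 - 1.5Q)q_i - 72q_i.
First-order condition (treating rivals' output as given): 156 - 3q_i - (3/2)q_j = 0.
By symmetry each firm produces the same amount; substituting q_j = q_i yields q_i = 156/(9/2) = 104/3.

34.67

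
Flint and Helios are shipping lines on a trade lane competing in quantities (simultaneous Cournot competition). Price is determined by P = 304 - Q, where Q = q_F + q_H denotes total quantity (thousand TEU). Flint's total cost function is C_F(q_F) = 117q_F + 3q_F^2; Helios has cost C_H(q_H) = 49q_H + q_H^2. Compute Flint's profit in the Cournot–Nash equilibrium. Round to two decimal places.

1011.65

Flint's profit: π_F = (304 - Q)q_F - (117q_F + 3q_F²). Setting ∂π_F/∂q_F = 0: 187 - 8q_F - (q_H) = 0.
Helios's first-order condition: 255 - 4q_H - (q_F) = 0.
Rearranging gives the reaction functions q_F = (187 - q_H)/8 and q_H = (255 - q_F)/4.
Solving the pair: q_F = 493/31, q_H = 1853/31.
Price P = 304 - 75.6774 = 228.3226.
Flint's profit: 228.3226·(493/31) - 117·(493/31) - 3(493/31)² = 1011.6504.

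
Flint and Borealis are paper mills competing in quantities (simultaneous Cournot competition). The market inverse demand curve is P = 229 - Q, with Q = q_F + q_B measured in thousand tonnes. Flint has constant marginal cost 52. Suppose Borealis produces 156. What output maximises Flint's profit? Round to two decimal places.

With the rival's output fixed at 156, Flint's profit is π_F = (229 - 156 - q_F)q_F - (52q_F) = (73 - q_F)q_F - (52q_F).
∂π_F/∂q_F = 21 - 2q_F = 0, so q_F = 21/2.

10.50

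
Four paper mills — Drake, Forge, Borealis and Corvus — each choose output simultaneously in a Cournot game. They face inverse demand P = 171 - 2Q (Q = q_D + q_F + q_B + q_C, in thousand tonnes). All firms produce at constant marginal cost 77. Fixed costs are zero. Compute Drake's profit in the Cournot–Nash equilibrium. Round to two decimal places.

176.72

A representative firm's profit is π_i = q_i(171 - 2Q) - 77q_i.
First-order condition (treating rivals' output as given): 94 - 4q_i - 2·Σ_{j≠i} q_j = 0.
With identical firms every q_j equals q_i, so Σ_{j≠i} q_j = 3q_i and 94 = 10q_i, giving q_i = 47/5.
Price P = 171 - 2·(188/5) = 479/5.
Drake's profit: (479/5 - 77)·(47/5) = 176.7200.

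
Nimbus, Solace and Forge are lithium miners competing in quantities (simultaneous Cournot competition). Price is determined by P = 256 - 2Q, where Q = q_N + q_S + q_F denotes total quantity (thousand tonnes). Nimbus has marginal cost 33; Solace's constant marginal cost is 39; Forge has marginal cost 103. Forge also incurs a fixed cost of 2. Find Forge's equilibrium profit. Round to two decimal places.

Nimbus's profit: π_N = (256 - 2Q)q_N - (33q_N). Setting ∂π_N/∂q_N = 0: 223 - 4q_N - 2(q_S + q_F) = 0.
Solace's profit: π_S = (256 - 2Q)q_S - (39q_S). Setting ∂π_S/∂q_S = 0: 217 - 4q_S - 2(q_N + q_F) = 0.
Forge's profit: π_F = (256 - 2Q)q_F - (103q_F). Setting ∂π_F/∂q_F = 0: 153 - 4q_F - 2(q_N + q_S) = 0.
Adding the 3 conditions: 593 − 4Q − 4Q = 0, i.e. Q = 593/8.
Back-substituting: q_N = (223 − 593/4)/2 = 299/8, q_S = (217 − 593/4)/2 = 275/8, q_F = (153 − 593/4)/2 = 19/8.
Price P = 256 - 2·(593/8) = 431/4.
Forge's profit: (431/4 - 103)·(19/8) - 2 = 297/32.

9.28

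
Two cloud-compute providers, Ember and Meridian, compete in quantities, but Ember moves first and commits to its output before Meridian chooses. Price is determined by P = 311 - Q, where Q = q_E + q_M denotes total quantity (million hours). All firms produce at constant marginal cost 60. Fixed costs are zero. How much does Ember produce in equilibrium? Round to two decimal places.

125.50

Solve by backward induction. Given q_E, the follower Meridian maximises π_M = (311 - q_E - q_M)q_M - 60q_M.
Setting the follower's marginal profit to zero, 251 - q_E - 2q_M = 0, i.e. q_M = (251 - q_E)/2.
Ember substitutes q_M(q_E) into its own profit: π_E = q_E(311 - q_E - (251 - q_E)/2) - 60q_E = (371/2 - (1/2)q_E)q_E - 60q_E.
The leader's first-order condition 251/2 - q_E = 0 yields q_E = 251/2.
Then q_M = (251 - 251/2)/2 = 251/4.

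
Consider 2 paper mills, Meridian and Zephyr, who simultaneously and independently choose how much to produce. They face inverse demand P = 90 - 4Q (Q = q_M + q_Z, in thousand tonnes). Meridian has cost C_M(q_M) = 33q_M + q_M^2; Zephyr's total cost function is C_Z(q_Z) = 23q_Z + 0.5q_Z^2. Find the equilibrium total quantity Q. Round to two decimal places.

9.28

Meridian's profit: π_M = (90 - 4Q)q_M - (33q_M + q_M²). Setting ∂π_M/∂q_M = 0: 57 - 10q_M - 4(q_Z) = 0.
Zephyr's profit: π_Z = (90 - 4Q)q_Z - (23q_Z + (1/2)q_Z²). Setting ∂π_Z/∂q_Z = 0: 67 - 9q_Z - 4(q_M) = 0.
Best responses: q_M = (57 - 4q_Z)/10, q_Z = (67 - 4q_M)/9.
Solving the pair: q_M = 245/74, q_Z = 221/37.
Total output Q = 245/74 + 221/37 = 687/74.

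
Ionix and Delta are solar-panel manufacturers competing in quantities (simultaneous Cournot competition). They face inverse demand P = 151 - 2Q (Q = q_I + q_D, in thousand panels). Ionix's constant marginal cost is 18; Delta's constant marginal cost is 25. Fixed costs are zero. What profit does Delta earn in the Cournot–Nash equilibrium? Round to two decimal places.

Ionix's profit: π_I = (151 - 2Q)q_I - (18q_I). Setting ∂π_I/∂q_I = 0: 133 - 4q_I - 2(q_D) = 0.
Delta's first-order condition: 126 - 4q_D - 2(q_I) = 0.
Best responses: q_I = (133 - 2q_D)/4, q_D = (126 - 2q_I)/4.
Substituting one into the other gives q_I = 70/3 and q_D = 119/6.
Price P = 151 - 2·(259/6) = 194/3.
Delta's profit: (194/3 - 25)·(119/6) = 786.7222.

786.72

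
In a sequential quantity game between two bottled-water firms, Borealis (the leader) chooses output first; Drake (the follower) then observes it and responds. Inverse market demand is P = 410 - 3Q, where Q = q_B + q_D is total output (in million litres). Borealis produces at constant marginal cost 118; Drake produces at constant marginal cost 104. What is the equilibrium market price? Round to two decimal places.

187.50

Solve by backward induction. Given q_B, the follower Drake maximises π_D = (410 - 3q_B - 3q_D)q_D - 104q_D.
Setting the follower's marginal profit to zero, 306 - 3q_B - 6q_D = 0, i.e. q_D = (306 - 3q_B)/6.
The leader anticipates this reaction. Substituting into P = 410 - 3Q gives P = 257 - (3/2)q_B, so π_B = (257 - (3/2)q_B)q_B - 118q_B.
The leader's first-order condition 139 - 3q_B = 0 yields q_B = 139/3.
Then q_D = (306 - 3·(139/3))/6 = 167/6.
Total output Q = 445/6, so price P = 410 - 3·(445/6) = 375/2.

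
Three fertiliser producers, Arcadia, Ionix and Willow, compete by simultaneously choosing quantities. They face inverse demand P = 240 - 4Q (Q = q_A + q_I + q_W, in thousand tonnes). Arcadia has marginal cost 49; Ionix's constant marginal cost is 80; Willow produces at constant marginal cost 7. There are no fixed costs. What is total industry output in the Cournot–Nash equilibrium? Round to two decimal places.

36.50

Arcadia's profit: π_A = (240 - 4Q)q_A - (49q_A). Setting ∂π_A/∂q_A = 0: 191 - 8q_A - 4(q_I + q_W) = 0.
Ionix's first-order condition: 160 - 8q_I - 4(q_A + q_W) = 0.
Willow's profit: π_W = (240 - 4Q)q_W - (7q_W). Setting ∂π_W/∂q_W = 0: 233 - 8q_W - 4(q_A + q_I) = 0.
Adding the 3 first-order conditions: 584 − 16Q = 0, so Q = 73/2.
Back-substituting: q_A = (191 − 146)/4 = 45/4, q_I = (160 − 146)/4 = 7/2, q_W = (233 − 146)/4 = 87/4.
Total output Q = 45/4 + 7/2 + 87/4 = 73/2.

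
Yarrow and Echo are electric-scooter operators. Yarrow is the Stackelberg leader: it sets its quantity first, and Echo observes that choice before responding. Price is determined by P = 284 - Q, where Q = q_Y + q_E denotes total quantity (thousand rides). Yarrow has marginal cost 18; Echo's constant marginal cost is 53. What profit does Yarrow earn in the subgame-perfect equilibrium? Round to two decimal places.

The follower Echo best-responds to any q_Y: π_E = (284 - Q)q_E - 53q_E.
Follower FOC: 231 - q_Y - 2q_E = 0, so q_E(q_Y) = (231 - q_Y)/2.
Yarrow substitutes q_E(q_Y) into its own profit: π_Y = q_Y(284 - q_Y - (231 - q_Y)/2) - 18q_Y = (337/2 - (1/2)q_Y)q_Y - 18q_Y.
Maximising: ∂π_Y/∂q_Y = 301/2 - q_Y = 0, giving q_Y = 301/2.
Then q_E = (231 - 301/2)/2 = 161/4.
Price P = 284 - 763/4 = 373/4.
Yarrow's profit: (373/4 - 18)·(301/2) = 11325.1250.

11325.13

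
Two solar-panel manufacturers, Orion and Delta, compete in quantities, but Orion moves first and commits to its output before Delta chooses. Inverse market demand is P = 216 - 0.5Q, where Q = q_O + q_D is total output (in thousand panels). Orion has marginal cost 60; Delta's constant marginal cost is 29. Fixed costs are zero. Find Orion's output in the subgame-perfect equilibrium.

Solve by backward induction. Given q_O, the follower Delta maximises π_D = (216 - (1/2)q_O - (1/2)q_D)q_D - 29q_D.
Setting the follower's marginal profit to zero, 187 - (1/2)q_O - q_D = 0, i.e. q_D = (187 - (1/2)q_O).
The leader anticipates this reaction. Substituting into P = 216 - 0.5Q gives P = 245/2 - (1/4)q_O, so π_O = (245/2 - (1/4)q_O)q_O - 60q_O.
Leader FOC: 125/2 - (1/2)q_O = 0, so q_O = 125.
Then q_D = (187 - (1/2)·125) = 249/2.

125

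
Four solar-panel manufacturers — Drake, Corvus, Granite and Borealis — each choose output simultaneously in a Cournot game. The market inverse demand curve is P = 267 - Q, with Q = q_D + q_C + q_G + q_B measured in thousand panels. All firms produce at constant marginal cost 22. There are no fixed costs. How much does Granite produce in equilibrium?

Each firm earns π_i = (267 - Q)q_i - 22q_i.
Setting ∂π_i/∂q_i = 0 with rivals' quantities fixed: 245 - 2q_i - Σ_{j≠i} q_j = 0.
With identical firms every q_j equals q_i, so Σ_{j≠i} q_j = 3q_i and 245 = 5q_i, giving q_i = 49.

49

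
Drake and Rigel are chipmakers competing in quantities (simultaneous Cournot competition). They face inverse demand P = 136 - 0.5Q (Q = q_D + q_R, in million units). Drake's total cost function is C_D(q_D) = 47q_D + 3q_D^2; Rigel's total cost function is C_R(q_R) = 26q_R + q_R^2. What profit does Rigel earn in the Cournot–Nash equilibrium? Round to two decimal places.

1833.71

Drake's profit: π_D = (136 - 0.5Q)q_D - (47q_D + 3q_D²). Setting ∂π_D/∂q_D = 0: 89 - 7q_D - (1/2)(q_R) = 0.
Rigel's first-order condition: 110 - 3q_R - (1/2)(q_D) = 0.
So q_D = (89 - (1/2)q_R)/7 and q_R = (110 - (1/2)q_D)/3.
Solving the pair: q_D = 848/83, q_R = 34.9639.
Price P = 136 - (1/2)·45.1807 = 113.4096.
Rigel's profit: 113.4096·34.9639 - 26·34.9639 - 34.9639² = 1833.7068.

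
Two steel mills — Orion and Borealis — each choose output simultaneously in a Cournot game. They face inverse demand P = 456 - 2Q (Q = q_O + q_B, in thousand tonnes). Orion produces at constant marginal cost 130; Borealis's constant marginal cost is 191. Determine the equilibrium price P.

259

Orion's profit: π_O = (456 - 2Q)q_O - (130q_O). Setting ∂π_O/∂q_O = 0: 326 - 4q_O - 2(q_B) = 0.
Borealis's first-order condition: 265 - 4q_B - 2(q_O) = 0.
Rearranging gives the reaction functions q_O = (326 - 2q_B)/4 and q_B = (265 - 2q_O)/4.
Substituting one into the other gives q_O = 129/2 and q_B = 34.
Total output Q = 197/2, so price P = 456 - 2·(197/2) = 259.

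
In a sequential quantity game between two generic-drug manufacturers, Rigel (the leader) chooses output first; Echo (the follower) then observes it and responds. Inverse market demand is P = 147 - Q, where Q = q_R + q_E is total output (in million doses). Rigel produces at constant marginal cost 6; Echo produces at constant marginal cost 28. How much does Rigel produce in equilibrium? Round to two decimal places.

Solve by backward induction. Given q_R, the follower Echo maximises π_E = (147 - q_R - q_E)q_E - 28q_E.
∂π_E/∂q_E = 119 - q_R - 2q_E = 0 gives the reaction function q_E = (119 - q_R)/2.
The leader anticipates this reaction. Substituting into P = 147 - Q gives P = 175/2 - (1/2)q_R, so π_R = (175/2 - (1/2)q_R)q_R - 6q_R.
Leader FOC: 163/2 - q_R = 0, so q_R = 163/2.
Then q_E = (119 - 163/2)/2 = 75/4.

81.50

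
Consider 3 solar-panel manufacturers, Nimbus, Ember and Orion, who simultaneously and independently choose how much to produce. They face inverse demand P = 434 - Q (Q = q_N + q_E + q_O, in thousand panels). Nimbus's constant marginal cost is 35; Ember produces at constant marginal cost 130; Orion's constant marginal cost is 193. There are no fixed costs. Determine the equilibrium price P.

Nimbus's profit: π_N = (434 - Q)q_N - (35q_N). Setting ∂π_N/∂q_N = 0: 399 - 2q_N - (q_E + q_O) = 0.
Ember's first-order condition: 304 - 2q_E - (q_N + q_O) = 0.
Orion's profit: π_O = (434 - Q)q_O - (193q_O). Setting ∂π_O/∂q_O = 0: 241 - 2q_O - (q_N + q_E) = 0.
Summing all 3 equations gives 944 − 4Q = 0, hence Q = 236.
Back-substituting: q_N = (399 − 236) = 163, q_E = (304 − 236) = 68, q_O = (241 − 236) = 5.
Total output Q = 236, so price P = 434 - 236 = 198.

198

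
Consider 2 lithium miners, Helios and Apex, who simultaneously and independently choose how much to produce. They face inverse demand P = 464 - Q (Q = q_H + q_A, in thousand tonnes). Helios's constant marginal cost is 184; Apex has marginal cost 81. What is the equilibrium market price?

Helios's profit: π_H = (464 - Q)q_H - (184q_H). Setting ∂π_H/∂q_H = 0: 280 - 2q_H - (q_A) = 0.
Apex's profit: π_A = (464 - Q)q_A - (81q_A). Setting ∂π_A/∂q_A = 0: 383 - 2q_A - (q_H) = 0.
Rearranging gives the reaction functions q_H = (280 - q_A)/2 and q_A = (383 - q_H)/2.
Solving the pair: q_H = 59, q_A = 162.
Total output Q = 221, so price P = 464 - 221 = 243.

243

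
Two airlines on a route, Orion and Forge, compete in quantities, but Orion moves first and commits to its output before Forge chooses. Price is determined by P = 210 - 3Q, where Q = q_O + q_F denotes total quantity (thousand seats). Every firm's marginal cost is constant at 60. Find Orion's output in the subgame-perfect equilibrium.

The follower Forge best-responds to any q_O: π_F = (210 - 3Q)q_F - 60q_F.
Follower FOC: 150 - 3q_O - 6q_F = 0, so q_F(q_O) = (150 - 3q_O)/6.
Orion substitutes q_F(q_O) into its own profit: π_O = q_O(210 - 3q_O - (150 - 3q_O)/2) - 60q_O = (135 - (3/2)q_O)q_O - 60q_O.
The leader's first-order condition 75 - 3q_O = 0 yields q_O = 25.
Then q_F = (150 - 3·25)/6 = 25/2.

25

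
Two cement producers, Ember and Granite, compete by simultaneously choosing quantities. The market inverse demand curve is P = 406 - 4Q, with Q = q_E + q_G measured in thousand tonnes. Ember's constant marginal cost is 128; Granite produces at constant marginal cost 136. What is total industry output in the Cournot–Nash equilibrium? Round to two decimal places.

45.67

Ember's profit: π_E = (406 - 4Q)q_E - (128q_E). Setting ∂π_E/∂q_E = 0: 278 - 8q_E - 4(q_G) = 0.
Granite's first-order condition: 270 - 8q_G - 4(q_E) = 0.
Rearranging gives the reaction functions q_E = (278 - 4q_G)/8 and q_G = (270 - 4q_E)/8.
Substituting one into the other gives q_E = 143/6 and q_G = 131/6.
Total output Q = 143/6 + 131/6 = 137/3.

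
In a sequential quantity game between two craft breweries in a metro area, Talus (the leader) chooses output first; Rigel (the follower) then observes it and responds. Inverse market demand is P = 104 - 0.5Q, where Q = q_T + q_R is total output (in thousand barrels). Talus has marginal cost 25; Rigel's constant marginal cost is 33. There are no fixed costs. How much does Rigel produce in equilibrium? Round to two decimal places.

The follower Rigel best-responds to any q_T: π_R = (104 - 0.5Q)q_R - 33q_R.
Setting the follower's marginal profit to zero, 71 - (1/2)q_T - q_R = 0, i.e. q_R = (71 - (1/2)q_T).
Talus substitutes q_R(q_T) into its own profit: π_T = q_T(104 - (1/2)q_T - (71 - (1/2)q_T)/2) - 25q_T = (137/2 - (1/4)q_T)q_T - 25q_T.
Leader FOC: 87/2 - (1/2)q_T = 0, so q_T = 87.
Then q_R = (71 - (1/2)·87) = 55/2.

27.50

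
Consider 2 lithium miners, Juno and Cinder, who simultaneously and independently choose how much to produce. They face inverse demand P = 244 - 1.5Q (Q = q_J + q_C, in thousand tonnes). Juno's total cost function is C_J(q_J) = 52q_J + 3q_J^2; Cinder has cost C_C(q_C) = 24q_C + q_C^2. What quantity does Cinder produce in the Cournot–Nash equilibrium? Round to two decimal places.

39.58

Juno's profit: π_J = (244 - 1.5Q)q_J - (52q_J + 3q_J²). Setting ∂π_J/∂q_J = 0: 192 - 9q_J - (3/2)(q_C) = 0.
Cinder's first-order condition: 220 - 5q_C - (3/2)(q_J) = 0.
Rearranging gives the reaction functions q_J = (192 - (3/2)q_C)/9 and q_C = (220 - (3/2)q_J)/5.
Substituting one into the other gives q_J = 280/19 and q_C = 752/19.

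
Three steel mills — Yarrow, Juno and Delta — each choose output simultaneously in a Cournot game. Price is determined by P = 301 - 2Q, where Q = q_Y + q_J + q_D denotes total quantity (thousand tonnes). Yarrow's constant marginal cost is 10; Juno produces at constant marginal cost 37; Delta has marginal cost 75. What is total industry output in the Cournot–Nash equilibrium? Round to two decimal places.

97.63

Yarrow's profit: π_Y = (301 - 2Q)q_Y - (10q_Y). Setting ∂π_Y/∂q_Y = 0: 291 - 4q_Y - 2(q_J + q_D) = 0.
Juno's profit: π_J = (301 - 2Q)q_J - (37q_J). Setting ∂π_J/∂q_J = 0: 264 - 4q_J - 2(q_Y + q_D) = 0.
Delta's first-order condition: 226 - 4q_D - 2(q_Y + q_J) = 0.
Summing all 3 equations gives 781 − 8Q = 0, hence Q = 781/8.
Back-substituting: q_Y = (291 − 781/4)/2 = 383/8, q_J = (264 − 781/4)/2 = 275/8, q_D = (226 − 781/4)/2 = 123/8.
Total output Q = 383/8 + 275/8 + 123/8 = 781/8.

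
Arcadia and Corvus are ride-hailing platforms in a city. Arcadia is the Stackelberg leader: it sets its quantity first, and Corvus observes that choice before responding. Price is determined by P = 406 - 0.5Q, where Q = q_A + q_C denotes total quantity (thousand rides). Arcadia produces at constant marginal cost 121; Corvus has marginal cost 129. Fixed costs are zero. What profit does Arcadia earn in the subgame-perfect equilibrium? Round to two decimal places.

21462.25

Solve by backward induction. Given q_A, the follower Corvus maximises π_C = (406 - (1/2)q_A - (1/2)q_C)q_C - 129q_C.
Setting the follower's marginal profit to zero, 277 - (1/2)q_A - q_C = 0, i.e. q_C = (277 - (1/2)q_A).
Arcadia substitutes q_C(q_A) into its own profit: π_A = q_A(406 - (1/2)q_A - (277 - (1/2)q_A)/2) - 121q_A = (535/2 - (1/4)q_A)q_A - 121q_A.
Leader FOC: 293/2 - (1/2)q_A = 0, so q_A = 293.
Then q_C = (277 - (1/2)·293) = 261/2.
Price P = 406 - (1/2)·(847/2) = 777/4.
Arcadia's profit: (777/4 - 121)·293 = 21462.2500.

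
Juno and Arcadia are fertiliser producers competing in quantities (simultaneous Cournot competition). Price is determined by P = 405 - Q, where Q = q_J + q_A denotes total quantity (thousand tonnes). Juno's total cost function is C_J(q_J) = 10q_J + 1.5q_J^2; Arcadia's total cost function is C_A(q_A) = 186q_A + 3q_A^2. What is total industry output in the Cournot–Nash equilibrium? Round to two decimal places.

93.36

Juno's profit: π_J = (405 - Q)q_J - (10q_J + (3/2)q_J²). Setting ∂π_J/∂q_J = 0: 395 - 5q_J - (q_A) = 0.
Arcadia's profit: π_A = (405 - Q)q_A - (186q_A + 3q_A²). Setting ∂π_A/∂q_A = 0: 219 - 8q_A - (q_J) = 0.
Best responses: q_J = (395 - q_A)/5, q_A = (219 - q_J)/8.
Substituting one into the other gives q_J = 75.4103 and q_A = 700/39.
Total output Q = 75.4103 + 700/39 = 93.3590.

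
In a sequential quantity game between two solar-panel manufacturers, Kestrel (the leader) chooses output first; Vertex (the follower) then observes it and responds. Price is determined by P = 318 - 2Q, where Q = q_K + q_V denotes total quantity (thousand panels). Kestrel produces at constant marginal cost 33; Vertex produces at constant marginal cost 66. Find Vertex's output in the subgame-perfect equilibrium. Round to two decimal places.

Solve by backward induction. Given q_K, the follower Vertex maximises π_V = (318 - 2q_K - 2q_V)q_V - 66q_V.
Follower FOC: 252 - 2q_K - 4q_V = 0, so q_V(q_K) = (252 - 2q_K)/4.
Kestrel substitutes q_V(q_K) into its own profit: π_K = q_K(318 - 2q_K - (252 - 2q_K)/2) - 33q_K = (192 - q_K)q_K - 33q_K.
Leader FOC: 159 - 2q_K = 0, so q_K = 159/2.
Then q_V = (252 - 2·(159/2))/4 = 93/4.

23.25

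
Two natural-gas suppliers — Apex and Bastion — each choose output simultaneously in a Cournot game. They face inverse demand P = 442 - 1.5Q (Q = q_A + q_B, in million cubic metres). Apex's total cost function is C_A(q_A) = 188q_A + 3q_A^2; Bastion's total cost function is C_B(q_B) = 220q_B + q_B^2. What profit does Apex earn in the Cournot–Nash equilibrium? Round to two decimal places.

Apex's profit: π_A = (442 - 1.5Q)q_A - (188q_A + 3q_A²). Setting ∂π_A/∂q_A = 0: 254 - 9q_A - (3/2)(q_B) = 0.
Bastion's first-order condition: 222 - 5q_B - (3/2)(q_A) = 0.
Rearranging gives the reaction functions q_A = (254 - (3/2)q_B)/9 and q_B = (222 - (3/2)q_A)/5.
Substituting one into the other gives q_A = 21.9181 and q_B = 37.8246.
Price P = 442 - (3/2)·59.7427 = 352.3860.
Apex's profit: 352.3860·21.9181 - 188·21.9181 - 3·21.9181² = 2161.8196.

2161.82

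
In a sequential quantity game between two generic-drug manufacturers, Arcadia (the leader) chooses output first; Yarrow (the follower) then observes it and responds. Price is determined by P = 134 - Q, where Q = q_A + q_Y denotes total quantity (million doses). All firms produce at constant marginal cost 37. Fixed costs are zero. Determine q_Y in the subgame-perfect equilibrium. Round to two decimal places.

24.25

The follower Yarrow best-responds to any q_A: π_Y = (134 - Q)q_Y - 37q_Y.
Setting the follower's marginal profit to zero, 97 - q_A - 2q_Y = 0, i.e. q_Y = (97 - q_A)/2.
Arcadia substitutes q_Y(q_A) into its own profit: π_A = q_A(134 - q_A - (97 - q_A)/2) - 37q_A = (171/2 - (1/2)q_A)q_A - 37q_A.
Leader FOC: 97/2 - q_A = 0, so q_A = 97/2.
Then q_Y = (97 - 97/2)/2 = 97/4.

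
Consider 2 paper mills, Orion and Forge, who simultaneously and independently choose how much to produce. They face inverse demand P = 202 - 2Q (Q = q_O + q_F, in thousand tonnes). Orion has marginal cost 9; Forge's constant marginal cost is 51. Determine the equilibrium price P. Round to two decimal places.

Orion's profit: π_O = (202 - 2Q)q_O - (9q_O). Setting ∂π_O/∂q_O = 0: 193 - 4q_O - 2(q_F) = 0.
Forge's first-order condition: 151 - 4q_F - 2(q_O) = 0.
So q_O = (193 - 2q_F)/4 and q_F = (151 - 2q_O)/4.
Substituting one into the other gives q_O = 235/6 and q_F = 109/6.
Total output Q = 172/3, so price P = 202 - 2·(172/3) = 262/3.

87.33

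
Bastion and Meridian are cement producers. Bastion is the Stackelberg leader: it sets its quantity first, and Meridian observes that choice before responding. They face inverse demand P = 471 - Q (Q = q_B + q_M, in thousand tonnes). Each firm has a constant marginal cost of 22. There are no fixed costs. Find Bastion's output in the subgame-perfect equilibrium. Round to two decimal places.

224.50

Solve by backward induction. Given q_B, the follower Meridian maximises π_M = (471 - q_B - q_M)q_M - 22q_M.
Setting the follower's marginal profit to zero, 449 - q_B - 2q_M = 0, i.e. q_M = (449 - q_B)/2.
The leader anticipates this reaction. Substituting into P = 471 - Q gives P = 493/2 - (1/2)q_B, so π_B = (493/2 - (1/2)q_B)q_B - 22q_B.
Maximising: ∂π_B/∂q_B = 449/2 - q_B = 0, giving q_B = 449/2.
Then q_M = (449 - 449/2)/2 = 449/4.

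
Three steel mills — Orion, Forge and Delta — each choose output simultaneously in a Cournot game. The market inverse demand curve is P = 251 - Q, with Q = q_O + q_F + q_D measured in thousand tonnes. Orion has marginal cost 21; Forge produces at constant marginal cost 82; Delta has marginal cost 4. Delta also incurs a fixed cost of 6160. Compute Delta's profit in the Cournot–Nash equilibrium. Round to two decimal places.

Orion's profit: π_O = (251 - Q)q_O - (21q_O). Setting ∂π_O/∂q_O = 0: 230 - 2q_O - (q_F + q_D) = 0.
Forge's profit: π_F = (251 - Q)q_F - (82q_F). Setting ∂π_F/∂q_F = 0: 169 - 2q_F - (q_O + q_D) = 0.
Delta's profit: π_D = (251 - Q)q_D - (4q_D). Setting ∂π_D/∂q_D = 0: 247 - 2q_D - (q_O + q_F) = 0.
Summing all 3 equations gives 646 − 4Q = 0, hence Q = 323/2.
Back-substituting: q_O = (230 − 323/2) = 137/2, q_F = (169 − 323/2) = 15/2, q_D = (247 − 323/2) = 171/2.
Price P = 251 - 323/2 = 179/2.
Delta's profit: (179/2 - 4)·(171/2) - 6160 = 1150.2500.

1150.25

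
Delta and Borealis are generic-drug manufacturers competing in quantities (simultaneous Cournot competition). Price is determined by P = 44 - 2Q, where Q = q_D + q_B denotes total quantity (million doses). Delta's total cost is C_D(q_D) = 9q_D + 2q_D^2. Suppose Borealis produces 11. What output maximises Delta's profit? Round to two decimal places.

With the rival's output fixed at 11, Delta's profit is π_D = (44 - 2·11 - 2q_D)q_D - (9q_D + 2q_D²) = (22 - 2q_D)q_D - (9q_D + 2q_D²).
∂π_D/∂q_D = 13 - 8q_D = 0, so q_D = 13/8.

1.63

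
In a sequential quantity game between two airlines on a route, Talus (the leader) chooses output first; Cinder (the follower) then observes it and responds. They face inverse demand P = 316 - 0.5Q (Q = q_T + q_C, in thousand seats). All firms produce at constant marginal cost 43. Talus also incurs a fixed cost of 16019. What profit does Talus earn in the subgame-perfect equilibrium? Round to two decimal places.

The follower Cinder best-responds to any q_T: π_C = (316 - 0.5Q)q_C - 43q_C.
∂π_C/∂q_C = 273 - (1/2)q_T - q_C = 0 gives the reaction function q_C = (273 - (1/2)q_T).
Talus substitutes q_C(q_T) into its own profit: π_T = q_T(316 - (1/2)q_T - (273 - (1/2)q_T)/2) - 43q_T = (359/2 - (1/4)q_T)q_T - 43q_T.
The leader's first-order condition 273/2 - (1/2)q_T = 0 yields q_T = 273.
Then q_C = (273 - (1/2)·273) = 273/2.
Price P = 316 - (1/2)·(819/2) = 445/4.
Talus's profit: (445/4 - 43)·273 - 16019 = 2613.2500.

2613.25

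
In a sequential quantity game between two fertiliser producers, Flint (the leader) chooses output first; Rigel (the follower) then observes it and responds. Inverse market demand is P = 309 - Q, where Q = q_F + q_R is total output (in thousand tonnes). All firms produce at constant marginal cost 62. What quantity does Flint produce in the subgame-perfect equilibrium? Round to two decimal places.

123.50

Solve by backward induction. Given q_F, the follower Rigel maximises π_R = (309 - q_F - q_R)q_R - 62q_R.
∂π_R/∂q_R = 247 - q_F - 2q_R = 0 gives the reaction function q_R = (247 - q_F)/2.
Flint substitutes q_R(q_F) into its own profit: π_F = q_F(309 - q_F - (247 - q_F)/2) - 62q_F = (371/2 - (1/2)q_F)q_F - 62q_F.
Maximising: ∂π_F/∂q_F = 247/2 - q_F = 0, giving q_F = 247/2.
Then q_R = (247 - 247/2)/2 = 247/4.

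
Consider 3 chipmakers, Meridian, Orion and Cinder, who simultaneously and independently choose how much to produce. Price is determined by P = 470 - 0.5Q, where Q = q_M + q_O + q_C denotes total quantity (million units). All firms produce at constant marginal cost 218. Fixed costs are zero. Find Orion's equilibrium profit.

A representative firm's profit is π_i = q_i(470 - 0.5Q) - 218q_i.
Setting ∂π_i/∂q_i = 0 with rivals' quantities fixed: 252 - q_i - (1/2)·Σ_{j≠i} q_j = 0.
With identical firms every q_j equals q_i, so Σ_{j≠i} q_j = 2q_i and 252 = 2q_i, giving q_i = 126.
Price P = 470 - (1/2)·378 = 281.
Orion's profit: (281 - 218)·126 = 7938.

7938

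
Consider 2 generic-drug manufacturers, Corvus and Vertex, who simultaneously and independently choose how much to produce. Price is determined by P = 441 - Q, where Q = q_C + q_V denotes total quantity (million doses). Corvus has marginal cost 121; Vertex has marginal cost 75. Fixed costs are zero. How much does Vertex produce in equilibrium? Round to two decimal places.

137.33

Corvus's profit: π_C = (441 - Q)q_C - (121q_C). Setting ∂π_C/∂q_C = 0: 320 - 2q_C - (q_V) = 0.
Vertex's profit: π_V = (441 - Q)q_V - (75q_V). Setting ∂π_V/∂q_V = 0: 366 - 2q_V - (q_C) = 0.
So q_C = (320 - q_V)/2 and q_V = (366 - q_C)/2.
Substituting one into the other gives q_C = 274/3 and q_V = 412/3.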